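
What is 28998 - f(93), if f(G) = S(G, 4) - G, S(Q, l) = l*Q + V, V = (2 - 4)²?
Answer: 28715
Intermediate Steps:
V = 4 (V = (-2)² = 4)
S(Q, l) = 4 + Q*l (S(Q, l) = l*Q + 4 = Q*l + 4 = 4 + Q*l)
f(G) = 4 + 3*G (f(G) = (4 + G*4) - G = (4 + 4*G) - G = 4 + 3*G)
28998 - f(93) = 28998 - (4 + 3*93) = 28998 - (4 + 279) = 28998 - 1*283 = 28998 - 283 = 28715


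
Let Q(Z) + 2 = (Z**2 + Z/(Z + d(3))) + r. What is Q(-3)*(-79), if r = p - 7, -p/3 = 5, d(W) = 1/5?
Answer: 15405/14 ≈ 1100.4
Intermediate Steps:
d(W) = 1/5
p = -15 (p = -3*5 = -15)
r = -22 (r = -15 - 7 = -22)
Q(Z) = -24 + Z**2 + Z/(1/5 + Z) (Q(Z) = -2 + ((Z**2 + Z/(Z + 1/5)) - 22) = -2 + ((Z**2 + Z/(1/5 + Z)) - 22) = -2 + (-22 + Z**2 + Z/(1/5 + Z)) = -24 + Z**2 + Z/(1/5 + Z))
Q(-3)*(-79) = ((-24 + (-3)**2 - 115*(-3) + 5*(-3)**3)/(1 + 5*(-3)))*(-79) = ((-24 + 9 + 345 + 5*(-27))/(1 - 15))*(-79) = ((-24 + 9 + 345 - 135)/(-14))*(-79) = -1/14*195*(-79) = -195/14*(-79) = 15405/14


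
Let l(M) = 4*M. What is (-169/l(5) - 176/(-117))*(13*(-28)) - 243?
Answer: 102836/45 ≈ 2285.2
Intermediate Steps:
(-169/l(5) - 176/(-117))*(13*(-28)) - 243 = (-169/(4*5) - 176/(-117))*(13*(-28)) - 243 = (-169/20 - 176*(-1/117))*(-364) - 243 = (-169*1/20 + 176/117)*(-364) - 243 = (-169/20 + 176/117)*(-364) - 243 = -16253/2340*(-364) - 243 = 113771/45 - 243 = 102836/45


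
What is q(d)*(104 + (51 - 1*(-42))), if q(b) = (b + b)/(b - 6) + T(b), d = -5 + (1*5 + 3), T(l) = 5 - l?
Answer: 0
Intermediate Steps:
d = 3 (d = -5 + (5 + 3) = -5 + 8 = 3)
q(b) = 5 - b + 2*b/(-6 + b) (q(b) = (b + b)/(b - 6) + (5 - b) = (2*b)/(-6 + b) + (5 - b) = 2*b/(-6 + b) + (5 - b) = 5 - b + 2*b/(-6 + b))
q(d)*(104 + (51 - 1*(-42))) = ((-30 - 1*3**2 + 13*3)/(-6 + 3))*(104 + (51 - 1*(-42))) = ((-30 - 1*9 + 39)/(-3))*(104 + (51 + 42)) = (-(-30 - 9 + 39)/3)*(104 + 93) = -1/3*0*197 = 0*197 = 0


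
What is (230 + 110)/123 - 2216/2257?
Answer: 494812/277611 ≈ 1.7824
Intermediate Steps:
(230 + 110)/123 - 2216/2257 = 340*(1/123) - 2216*1/2257 = 340/123 - 2216/2257 = 494812/277611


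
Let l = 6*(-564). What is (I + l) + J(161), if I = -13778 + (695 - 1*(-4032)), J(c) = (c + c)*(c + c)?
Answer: 91249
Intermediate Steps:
J(c) = 4*c**2 (J(c) = (2*c)*(2*c) = 4*c**2)
I = -9051 (I = -13778 + (695 + 4032) = -13778 + 4727 = -9051)
l = -3384
(I + l) + J(161) = (-9051 - 3384) + 4*161**2 = -12435 + 4*25921 = -12435 + 103684 = 91249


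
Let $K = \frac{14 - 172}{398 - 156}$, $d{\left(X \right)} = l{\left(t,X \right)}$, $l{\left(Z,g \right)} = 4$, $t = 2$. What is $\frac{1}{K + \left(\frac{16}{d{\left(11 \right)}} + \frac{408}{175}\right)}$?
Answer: $\frac{21175}{120243} \approx 0.1761$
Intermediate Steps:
$d{\left(X \right)} = 4$
$K = - \frac{79}{121}$ ($K = - \frac{158}{242} = \left(-158\right) \frac{1}{242} = - \frac{79}{121} \approx -0.65289$)
$\frac{1}{K + \left(\frac{16}{d{\left(11 \right)}} + \frac{408}{175}\right)} = \frac{1}{- \frac{79}{121} + \left(\frac{16}{4} + \frac{408}{175}\right)} = \frac{1}{- \frac{79}{121} + \left(16 \cdot \frac{1}{4} + 408 \cdot \frac{1}{175}\right)} = \frac{1}{- \frac{79}{121} + \left(4 + \frac{408}{175}\right)} = \frac{1}{- \frac{79}{121} + \frac{1108}{175}} = \frac{1}{\frac{120243}{21175}} = \frac{21175}{120243}$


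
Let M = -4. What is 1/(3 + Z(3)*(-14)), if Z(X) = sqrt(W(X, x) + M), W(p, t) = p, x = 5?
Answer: 3/205 + 14*I/205 ≈ 0.014634 + 0.068293*I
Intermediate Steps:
Z(X) = sqrt(-4 + X) (Z(X) = sqrt(X - 4) = sqrt(-4 + X))
1/(3 + Z(3)*(-14)) = 1/(3 + sqrt(-4 + 3)*(-14)) = 1/(3 + sqrt(-1)*(-14)) = 1/(3 + I*(-14)) = 1/(3 - 14*I) = (3 + 14*I)/205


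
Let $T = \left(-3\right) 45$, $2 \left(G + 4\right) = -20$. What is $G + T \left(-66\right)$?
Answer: $8896$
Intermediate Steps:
$G = -14$ ($G = -4 + \frac{1}{2} \left(-20\right) = -4 - 10 = -14$)
$T = -135$
$G + T \left(-66\right) = -14 - -8910 = -14 + 8910 = 8896$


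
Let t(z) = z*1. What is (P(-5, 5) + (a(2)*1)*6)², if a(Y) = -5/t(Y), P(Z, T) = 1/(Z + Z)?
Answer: 22801/100 ≈ 228.01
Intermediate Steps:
P(Z, T) = 1/(2*Z)
t(z) = z
a(Y) = -5/Y
(P(-5, 5) + (a(2)*1)*6)² = ((½)/(-5) + (-5/2*1)*6)² = ((½)*(-⅕) + (-5*½*1)*6)² = (-⅒ - 5/2*1*6)² = (-⅒ - 5/2*6)² = (-⅒ - 15)² = (-151/10)² = 22801/100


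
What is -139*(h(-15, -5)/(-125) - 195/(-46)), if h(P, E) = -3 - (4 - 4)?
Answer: -3407307/5750 ≈ -592.58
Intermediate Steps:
h(P, E) = -3 (h(P, E) = -3 - 1*0 = -3 + 0 = -3)
-139*(h(-15, -5)/(-125) - 195/(-46)) = -139*(-3/(-125) - 195/(-46)) = -139*(-3*(-1/125) - 195*(-1/46)) = -139*(3/125 + 195/46) = -139*24513/5750 = -3407307/5750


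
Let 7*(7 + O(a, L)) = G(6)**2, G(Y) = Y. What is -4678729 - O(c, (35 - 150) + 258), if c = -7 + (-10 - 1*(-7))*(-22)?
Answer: -32751090/7 ≈ -4.6787e+6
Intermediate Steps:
c = 59 (c = -7 + (-10 + 7)*(-22) = -7 - 3*(-22) = -7 + 66 = 59)
O(a, L) = -13/7 (O(a, L) = -7 + (1/7)*6**2 = -7 + (1/7)*36 = -7 + 36/7 = -13/7)
-4678729 - O(c, (35 - 150) + 258) = -4678729 - 1*(-13/7) = -4678729 + 13/7 = -32751090/7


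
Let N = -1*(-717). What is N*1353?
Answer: 970101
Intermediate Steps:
N = 717
N*1353 = 717*1353 = 970101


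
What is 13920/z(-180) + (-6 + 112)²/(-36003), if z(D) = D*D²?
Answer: -45853829/145812150 ≈ -0.31447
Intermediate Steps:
z(D) = D³
13920/z(-180) + (-6 + 112)²/(-36003) = 13920/((-180)³) + (-6 + 112)²/(-36003) = 13920/(-5832000) + 106²*(-1/36003) = 13920*(-1/5832000) + 11236*(-1/36003) = -29/12150 - 11236/36003 = -45853829/145812150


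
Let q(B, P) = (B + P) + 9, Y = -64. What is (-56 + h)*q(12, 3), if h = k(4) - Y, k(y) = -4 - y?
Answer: 0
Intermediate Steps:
h = 56 (h = (-4 - 1*4) - 1*(-64) = (-4 - 4) + 64 = -8 + 64 = 56)
q(B, P) = 9 + B + P
(-56 + h)*q(12, 3) = (-56 + 56)*(9 + 12 + 3) = 0*24 = 0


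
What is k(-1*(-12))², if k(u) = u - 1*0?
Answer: 144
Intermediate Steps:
k(u) = u (k(u) = u + 0 = u)
k(-1*(-12))² = (-1*(-12))² = 12² = 144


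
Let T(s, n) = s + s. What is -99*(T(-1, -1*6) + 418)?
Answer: -41184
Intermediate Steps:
T(s, n) = 2*s
-99*(T(-1, -1*6) + 418) = -99*(2*(-1) + 418) = -99*(-2 + 418) = -99*416 = -41184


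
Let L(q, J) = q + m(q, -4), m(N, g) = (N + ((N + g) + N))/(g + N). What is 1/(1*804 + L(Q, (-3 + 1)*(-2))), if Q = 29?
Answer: 25/20908 ≈ 0.0011957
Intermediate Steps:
m(N, g) = (g + 3*N)/(N + g) (m(N, g) = (N + (g + 2*N))/(N + g) = (g + 3*N)/(N + g))
L(q, J) = q + (-4 + 3*q)/(-4 + q) (L(q, J) = q + (-4 + 3*q)/(q - 4) = q + (-4 + 3*q)/(-4 + q))
1/(1*804 + L(Q, (-3 + 1)*(-2))) = 1/(1*804 + (-4 + 29**2 - 1*29)/(-4 + 29)) = 1/(804 + (-4 + 841 - 29)/25) = 1/(804 + (1/25)*808) = 1/(804 + 808/25) = 1/(20908/25) = 25/20908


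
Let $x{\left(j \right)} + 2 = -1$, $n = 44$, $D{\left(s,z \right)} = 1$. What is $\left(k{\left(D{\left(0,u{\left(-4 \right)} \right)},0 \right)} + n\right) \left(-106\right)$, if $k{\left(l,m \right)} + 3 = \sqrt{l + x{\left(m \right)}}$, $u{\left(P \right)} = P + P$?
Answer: $-4346 - 106 i \sqrt{2} \approx -4346.0 - 149.91 i$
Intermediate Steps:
$u{\left(P \right)} = 2 P$
$x{\left(j \right)} = -3$ ($x{\left(j \right)} = -2 - 1 = -3$)
$k{\left(l,m \right)} = -3 + \sqrt{-3 + l}$ ($k{\left(l,m \right)} = -3 + \sqrt{l - 3} = -3 + \sqrt{-3 + l}$)
$\left(k{\left(D{\left(0,u{\left(-4 \right)} \right)},0 \right)} + n\right) \left(-106\right) = \left(\left(-3 + \sqrt{-3 + 1}\right) + 44\right) \left(-106\right) = \left(\left(-3 + \sqrt{-2}\right) + 44\right) \left(-106\right) = \left(\left(-3 + i \sqrt{2}\right) + 44\right) \left(-106\right) = \left(41 + i \sqrt{2}\right) \left(-106\right) = -4346 - 106 i \sqrt{2}$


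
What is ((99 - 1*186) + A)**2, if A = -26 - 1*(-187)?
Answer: 5476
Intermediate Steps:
A = 161 (A = -26 + 187 = 161)
((99 - 1*186) + A)**2 = ((99 - 1*186) + 161)**2 = ((99 - 186) + 161)**2 = (-87 + 161)**2 = 74**2 = 5476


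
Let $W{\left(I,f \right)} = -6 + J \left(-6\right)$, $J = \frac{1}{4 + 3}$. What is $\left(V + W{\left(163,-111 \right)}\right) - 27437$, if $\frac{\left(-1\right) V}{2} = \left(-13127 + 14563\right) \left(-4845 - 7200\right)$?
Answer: $\frac{241960573}{7} \approx 3.4566 \cdot 10^{7}$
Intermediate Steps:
$J = \frac{1}{7} \approx 0.14286$
$W{\left(I,f \right)} = - \frac{48}{7}$ ($W{\left(I,f \right)} = -6 + \frac{1}{7} \left(-6\right) = -6 - \frac{6}{7} = - \frac{48}{7}$)
$V = 34593240$ ($V = - 2 \left(-13127 + 14563\right) \left(-4845 - 7200\right) = - 2 \cdot 1436 \left(-12045\right) = \left(-2\right) \left(-17296620\right) = 34593240$)
$\left(V + W{\left(163,-111 \right)}\right) - 27437 = \left(34593240 - \frac{48}{7}\right) - 27437 = \frac{242152632}{7} - 27437 = \frac{241960573}{7}$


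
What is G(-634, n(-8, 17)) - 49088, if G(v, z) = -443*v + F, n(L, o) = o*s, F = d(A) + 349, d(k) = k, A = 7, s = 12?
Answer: 232130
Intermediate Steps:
F = 356 (F = 7 + 349 = 356)
n(L, o) = 12*o (n(L, o) = o*12 = 12*o)
G(v, z) = 356 - 443*v (G(v, z) = -443*v + 356 = 356 - 443*v)
G(-634, n(-8, 17)) - 49088 = (356 - 443*(-634)) - 49088 = (356 + 280862) - 49088 = 281218 - 49088 = 232130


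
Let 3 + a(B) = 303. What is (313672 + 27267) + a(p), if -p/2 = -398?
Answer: 341239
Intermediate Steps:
p = 796 (p = -2*(-398) = 796)
a(B) = 300 (a(B) = -3 + 303 = 300)
(313672 + 27267) + a(p) = (313672 + 27267) + 300 = 340939 + 300 = 341239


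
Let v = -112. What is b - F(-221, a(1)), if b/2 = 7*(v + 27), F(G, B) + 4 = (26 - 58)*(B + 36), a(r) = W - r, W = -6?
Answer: -258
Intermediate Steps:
a(r) = -6 - r
F(G, B) = -1156 - 32*B (F(G, B) = -4 + (26 - 58)*(B + 36) = -4 - 32*(36 + B) = -4 + (-1152 - 32*B) = -1156 - 32*B)
b = -1190 (b = 2*(7*(-112 + 27)) = 2*(7*(-85)) = 2*(-595) = -1190)
b - F(-221, a(1)) = -1190 - (-1156 - 32*(-6 - 1*1)) = -1190 - (-1156 - 32*(-6 - 1)) = -1190 - (-1156 - 32*(-7)) = -1190 - (-1156 + 224) = -1190 - 1*(-932) = -1190 + 932 = -258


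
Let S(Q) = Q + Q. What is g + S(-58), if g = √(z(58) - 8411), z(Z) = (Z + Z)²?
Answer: -116 + √5045 ≈ -44.972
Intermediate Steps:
z(Z) = 4*Z² (z(Z) = (2*Z)² = 4*Z²)
S(Q) = 2*Q
g = √5045 (g = √(4*58² - 8411) = √(4*3364 - 8411) = √(13456 - 8411) = √5045 ≈ 71.028)
g + S(-58) = √5045 + 2*(-58) = √5045 - 116 = -116 + √5045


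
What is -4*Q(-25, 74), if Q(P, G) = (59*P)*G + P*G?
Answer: 444000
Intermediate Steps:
Q(P, G) = 60*G*P (Q(P, G) = 59*G*P + G*P = 60*G*P)
-4*Q(-25, 74) = -240*74*(-25) = -4*(-111000) = 444000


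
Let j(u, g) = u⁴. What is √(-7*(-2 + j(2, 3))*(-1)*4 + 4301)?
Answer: 19*√13 ≈ 68.505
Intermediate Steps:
√(-7*(-2 + j(2, 3))*(-1)*4 + 4301) = √(-7*(-2 + 2⁴)*(-1)*4 + 4301) = √(-7*(-2 + 16)*(-1)*4 + 4301) = √(-98*(-1)*4 + 4301) = √(-7*(-14)*4 + 4301) = √(98*4 + 4301) = √(392 + 4301) = √4693 = 19*√13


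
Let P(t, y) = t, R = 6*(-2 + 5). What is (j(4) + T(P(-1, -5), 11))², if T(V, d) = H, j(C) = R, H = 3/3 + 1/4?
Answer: 5929/16 ≈ 370.56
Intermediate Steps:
R = 18 (R = 6*3 = 18)
H = 5/4 (H = 3*(⅓) + 1*(¼) = 1 + ¼ = 5/4 ≈ 1.2500)
j(C) = 18
T(V, d) = 5/4
(j(4) + T(P(-1, -5), 11))² = (18 + 5/4)² = (77/4)² = 5929/16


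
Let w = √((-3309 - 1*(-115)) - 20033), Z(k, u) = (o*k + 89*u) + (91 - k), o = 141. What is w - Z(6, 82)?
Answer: -8229 + I*√23227 ≈ -8229.0 + 152.4*I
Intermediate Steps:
Z(k, u) = 91 + 89*u + 140*k (Z(k, u) = (141*k + 89*u) + (91 - k) = (89*u + 141*k) + (91 - k) = 91 + 89*u + 140*k)
w = I*√23227 (w = √((-3309 + 115) - 20033) = √(-3194 - 20033) = √(-23227) = I*√23227 ≈ 152.4*I)
w - Z(6, 82) = I*√23227 - (91 + 89*82 + 140*6) = I*√23227 - (91 + 7298 + 840) = I*√23227 - 1*8229 = I*√23227 - 8229 = -8229 + I*√23227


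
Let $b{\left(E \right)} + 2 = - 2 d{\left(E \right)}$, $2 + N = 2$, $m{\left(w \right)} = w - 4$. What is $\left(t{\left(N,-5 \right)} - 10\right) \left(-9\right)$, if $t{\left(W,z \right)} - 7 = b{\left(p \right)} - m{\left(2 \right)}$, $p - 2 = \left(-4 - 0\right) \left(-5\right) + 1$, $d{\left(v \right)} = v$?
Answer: $441$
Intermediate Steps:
$m{\left(w \right)} = -4 + w$
$N = 0$ ($N = -2 + 2 = 0$)
$p = 23$ ($p = 2 + \left(\left(-4 - 0\right) \left(-5\right) + 1\right) = 2 + \left(\left(-4 + 0\right) \left(-5\right) + 1\right) = 2 + \left(\left(-4\right) \left(-5\right) + 1\right) = 2 + \left(20 + 1\right) = 2 + 21 = 23$)
$b{\left(E \right)} = -2 - 2 E$
$t{\left(W,z \right)} = -39$ ($t{\left(W,z \right)} = 7 - 46 = -39$)
$\left(t{\left(N,-5 \right)} - 10\right) \left(-9\right) = \left(-39 - 10\right) \left(-9\right) = \left(-49\right) \left(-9\right) = 441$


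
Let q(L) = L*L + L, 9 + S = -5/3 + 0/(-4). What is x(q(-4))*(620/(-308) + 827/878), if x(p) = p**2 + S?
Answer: -4827400/33803 ≈ -142.81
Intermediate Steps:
S = -32/3 (S = -9 + (-5/3 + 0/(-4)) = -9 + (-5*1/3 + 0*(-1/4)) = -9 + (-5/3 + 0) = -9 - 5/3 = -32/3 ≈ -10.667)
q(L) = L + L**2 (q(L) = L**2 + L = L + L**2)
x(p) = -32/3 + p**2 (x(p) = p**2 - 32/3 = -32/3 + p**2)
x(q(-4))*(620/(-308) + 827/878) = (-32/3 + (-4*(1 - 4))**2)*(620/(-308) + 827/878) = (-32/3 + (-4*(-3))**2)*(620*(-1/308) + 827*(1/878)) = (-32/3 + 12**2)*(-155/77 + 827/878) = (-32/3 + 144)*(-72411/67606) = (400/3)*(-72411/67606) = -4827400/33803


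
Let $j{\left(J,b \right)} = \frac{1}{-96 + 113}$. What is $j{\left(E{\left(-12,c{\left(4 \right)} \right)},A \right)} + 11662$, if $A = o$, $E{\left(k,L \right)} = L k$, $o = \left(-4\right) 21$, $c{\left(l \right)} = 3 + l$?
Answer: $\frac{198255}{17} \approx 11662.0$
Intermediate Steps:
$o = -84$
$A = -84$
$j{\left(J,b \right)} = \frac{1}{17}$
$j{\left(E{\left(-12,c{\left(4 \right)} \right)},A \right)} + 11662 = \frac{1}{17} + 11662 = \frac{198255}{17}$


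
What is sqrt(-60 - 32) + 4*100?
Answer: 400 + 2*I*sqrt(23) ≈ 400.0 + 9.5917*I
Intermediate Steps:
sqrt(-60 - 32) + 4*100 = sqrt(-92) + 400 = 2*I*sqrt(23) + 400 = 400 + 2*I*sqrt(23)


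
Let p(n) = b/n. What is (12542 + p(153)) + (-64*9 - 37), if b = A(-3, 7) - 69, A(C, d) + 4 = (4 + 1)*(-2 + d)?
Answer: 608363/51 ≈ 11929.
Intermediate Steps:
A(C, d) = -14 + 5*d (A(C, d) = -4 + (4 + 1)*(-2 + d) = -4 + 5*(-2 + d) = -4 + (-10 + 5*d) = -14 + 5*d)
b = -48 (b = (-14 + 5*7) - 69 = (-14 + 35) - 69 = 21 - 69 = -48)
p(n) = -48/n
(12542 + p(153)) + (-64*9 - 37) = (12542 - 48/153) + (-64*9 - 37) = (12542 - 48*1/153) + (-576 - 37) = (12542 - 16/51) - 613 = 639626/51 - 613 = 608363/51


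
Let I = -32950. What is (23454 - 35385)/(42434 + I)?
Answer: -11931/9484 ≈ -1.2580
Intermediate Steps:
(23454 - 35385)/(42434 + I) = (23454 - 35385)/(42434 - 32950) = -11931/9484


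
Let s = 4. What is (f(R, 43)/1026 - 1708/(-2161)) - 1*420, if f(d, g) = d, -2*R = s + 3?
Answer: -1858946551/4434372 ≈ -419.21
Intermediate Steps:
R = -7/2 (R = -(4 + 3)/2 = -½*7 = -7/2 ≈ -3.5000)
(f(R, 43)/1026 - 1708/(-2161)) - 1*420 = (-7/2/1026 - 1708/(-2161)) - 1*420 = (-7/2*1/1026 - 1708*(-1/2161)) - 420 = (-7/2052 + 1708/2161) - 420 = 3489689/4434372 - 420 = -1858946551/4434372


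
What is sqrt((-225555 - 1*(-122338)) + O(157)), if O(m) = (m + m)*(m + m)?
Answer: I*sqrt(4621) ≈ 67.978*I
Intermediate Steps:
O(m) = 4*m**2 (O(m) = (2*m)*(2*m) = 4*m**2)
sqrt((-225555 - 1*(-122338)) + O(157)) = sqrt((-225555 - 1*(-122338)) + 4*157**2) = sqrt((-225555 + 122338) + 4*24649) = sqrt(-103217 + 98596) = sqrt(-4621) = I*sqrt(4621)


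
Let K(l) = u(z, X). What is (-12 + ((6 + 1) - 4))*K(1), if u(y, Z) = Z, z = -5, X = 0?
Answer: 0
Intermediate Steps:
K(l) = 0
(-12 + ((6 + 1) - 4))*K(1) = (-12 + ((6 + 1) - 4))*0 = (-12 + (7 - 4))*0 = (-12 + 3)*0 = -9*0 = 0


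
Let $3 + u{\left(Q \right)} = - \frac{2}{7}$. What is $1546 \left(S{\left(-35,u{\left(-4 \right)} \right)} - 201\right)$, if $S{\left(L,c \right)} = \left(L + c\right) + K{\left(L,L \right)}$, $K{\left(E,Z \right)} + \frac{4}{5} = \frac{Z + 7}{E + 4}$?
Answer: $- \frac{401207098}{1085} \approx -3.6978 \cdot 10^{5}$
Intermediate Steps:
$u{\left(Q \right)} = - \frac{23}{7}$ ($u{\left(Q \right)} = -3 - \frac{2}{7} = - \frac{23}{7}$)
$K{\left(E,Z \right)} = - \frac{4}{5} + \frac{7 + Z}{4 + E}$ ($K{\left(E,Z \right)} = - \frac{4}{5} + \frac{Z + 7}{E + 4} = - \frac{4}{5} + \frac{7 + Z}{4 + E}$)
$S{\left(L,c \right)} = L + c + \frac{19 + L}{5 \left(4 + L\right)}$ ($S{\left(L,c \right)} = \left(L + c\right) + \frac{19 - 4 L + 5 L}{5 \left(4 + L\right)} = \left(L + c\right) + \frac{19 + L}{5 \left(4 + L\right)} = L + c + \frac{19 + L}{5 \left(4 + L\right)}$)
$1546 \left(S{\left(-35,u{\left(-4 \right)} \right)} - 201\right) = 1546 \left(\frac{19 - 35 + 5 \left(4 - 35\right) \left(-35 - \frac{23}{7}\right)}{5 \left(4 - 35\right)} - 201\right) = 1546 \left(\frac{19 - 35 + 5 \left(-31\right) \left(- \frac{268}{7}\right)}{5 \left(-31\right)} - 201\right) = 1546 \left(\frac{1}{5} \left(- \frac{1}{31}\right) \left(19 - 35 + \frac{41540}{7}\right) - 201\right) = 1546 \left(\frac{1}{5} \left(- \frac{1}{31}\right) \frac{41428}{7} - 201\right) = 1546 \left(- \frac{41428}{1085} - 201\right) = 1546 \left(- \frac{259513}{1085}\right) = - \frac{401207098}{1085}$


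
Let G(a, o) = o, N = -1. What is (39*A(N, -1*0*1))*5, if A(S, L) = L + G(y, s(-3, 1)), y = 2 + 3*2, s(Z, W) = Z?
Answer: -585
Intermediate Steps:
y = 8 (y = 2 + 6 = 8)
A(S, L) = -3 + L (A(S, L) = L - 3 = -3 + L)
(39*A(N, -1*0*1))*5 = (39*(-3 - 1*0*1))*5 = (39*(-3 + 0*1))*5 = (39*(-3 + 0))*5 = (39*(-3))*5 = -117*5 = -585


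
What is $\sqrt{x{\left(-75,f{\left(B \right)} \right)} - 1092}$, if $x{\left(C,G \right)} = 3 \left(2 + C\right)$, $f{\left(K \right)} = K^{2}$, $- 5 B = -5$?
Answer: $i \sqrt{1311} \approx 36.208 i$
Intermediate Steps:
$B = 1$ ($B = \left(- \frac{1}{5}\right) \left(-5\right) = 1$)
$x{\left(C,G \right)} = 6 + 3 C$
$\sqrt{x{\left(-75,f{\left(B \right)} \right)} - 1092} = \sqrt{\left(6 + 3 \left(-75\right)\right) - 1092} = \sqrt{\left(6 - 225\right) - 1092} = \sqrt{-219 - 1092} = \sqrt{-1311} = i \sqrt{1311}$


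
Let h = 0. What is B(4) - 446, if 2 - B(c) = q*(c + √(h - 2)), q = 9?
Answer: -480 - 9*I*√2 ≈ -480.0 - 12.728*I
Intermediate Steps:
B(c) = 2 - 9*c - 9*I*√2 (B(c) = 2 - 9*(c + √(0 - 2)) = 2 - 9*(c + √(-2)) = 2 - 9*(c + I*√2) = 2 - (9*c + 9*I*√2) = 2 + (-9*c - 9*I*√2) = 2 - 9*c - 9*I*√2)
B(4) - 446 = (2 - 9*4 - 9*I*√2) - 446 = (2 - 36 - 9*I*√2) - 446 = (-34 - 9*I*√2) - 446 = -480 - 9*I*√2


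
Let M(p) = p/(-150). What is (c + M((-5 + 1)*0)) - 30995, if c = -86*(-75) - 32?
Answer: -24577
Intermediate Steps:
c = 6418 (c = 6450 - 32 = 6418)
M(p) = -p/150 (M(p) = p*(-1/150) = -p/150)
(c + M((-5 + 1)*0)) - 30995 = (6418 - (-5 + 1)*0/150) - 30995 = (6418 - (-2)*0/75) - 30995 = (6418 - 1/150*0) - 30995 = (6418 + 0) - 30995 = 6418 - 30995 = -24577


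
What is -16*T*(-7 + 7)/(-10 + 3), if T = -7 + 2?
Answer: 0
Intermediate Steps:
T = -5
-16*T*(-7 + 7)/(-10 + 3) = -16*(-5)*(-7 + 7)/(-10 + 3) = -(-80)*0/(-7) = -(-80)*0*(-⅐) = -(-80)*0 = -1*0 = 0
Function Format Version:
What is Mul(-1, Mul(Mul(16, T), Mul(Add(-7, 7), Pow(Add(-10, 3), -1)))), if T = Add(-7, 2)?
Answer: 0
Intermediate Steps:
T = -5
Mul(-1, Mul(Mul(16, T), Mul(Add(-7, 7), Pow(Add(-10, 3), -1)))) = Mul(-1, Mul(Mul(16, -5), Mul(Add(-7, 7), Pow(Add(-10, 3), -1)))) = Mul(-1, Mul(-80, Mul(0, Pow(-7, -1)))) = Mul(-1, Mul(-80, Mul(0, Rational(-1, 7)))) = Mul(-1, Mul(-80, 0)) = Mul(-1, 0) = 0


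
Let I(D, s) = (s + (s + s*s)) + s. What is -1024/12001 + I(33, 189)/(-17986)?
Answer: -226954976/107924993 ≈ -2.1029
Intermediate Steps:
I(D, s) = s**2 + 3*s (I(D, s) = (s + (s + s**2)) + s = (s**2 + 2*s) + s = s**2 + 3*s)
-1024/12001 + I(33, 189)/(-17986) = -1024/12001 + (189*(3 + 189))/(-17986) = -1024*1/12001 + (189*192)*(-1/17986) = -1024/12001 + 36288*(-1/17986) = -1024/12001 - 18144/8993 = -226954976/107924993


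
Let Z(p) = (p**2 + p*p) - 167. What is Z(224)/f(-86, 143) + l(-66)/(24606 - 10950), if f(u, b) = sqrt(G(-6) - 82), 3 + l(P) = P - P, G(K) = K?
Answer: -1/4552 - 100185*I*sqrt(22)/44 ≈ -0.00021968 - 10680.0*I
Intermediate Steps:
l(P) = -3 (l(P) = -3 + (P - P) = -3 + 0 = -3)
Z(p) = -167 + 2*p**2 (Z(p) = (p**2 + p**2) - 167 = 2*p**2 - 167 = -167 + 2*p**2)
f(u, b) = 2*I*sqrt(22) (f(u, b) = sqrt(-6 - 82) = sqrt(-88) = 2*I*sqrt(22))
Z(224)/f(-86, 143) + l(-66)/(24606 - 10950) = (-167 + 2*224**2)/((2*I*sqrt(22))) - 3/(24606 - 10950) = (-167 + 2*50176)*(-I*sqrt(22)/44) - 3/13656 = (-167 + 100352)*(-I*sqrt(22)/44) - 3*1/13656 = 100185*(-I*sqrt(22)/44) - 1/4552 = -100185*I*sqrt(22)/44 - 1/4552 = -1/4552 - 100185*I*sqrt(22)/44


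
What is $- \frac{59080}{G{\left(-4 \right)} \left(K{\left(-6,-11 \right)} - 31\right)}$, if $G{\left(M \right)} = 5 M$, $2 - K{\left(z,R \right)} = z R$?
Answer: $- \frac{2954}{95} \approx -31.095$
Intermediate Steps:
$K{\left(z,R \right)} = 2 - R z$ ($K{\left(z,R \right)} = 2 - z R = 2 - R z$)
$- \frac{59080}{G{\left(-4 \right)} \left(K{\left(-6,-11 \right)} - 31\right)} = - \frac{59080}{5 \left(-4\right) \left(\left(2 - \left(-11\right) \left(-6\right)\right) - 31\right)} = - \frac{59080}{\left(-20\right) \left(\left(2 - 66\right) - 31\right)} = - \frac{59080}{\left(-20\right) \left(-64 - 31\right)} = - \frac{59080}{\left(-20\right) \left(-95\right)} = - \frac{59080}{1900} = \left(-59080\right) \frac{1}{1900} = - \frac{2954}{95}$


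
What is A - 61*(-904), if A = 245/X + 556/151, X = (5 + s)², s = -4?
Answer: 8364295/151 ≈ 55393.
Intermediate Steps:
X = 1 (X = (5 - 4)² = 1² = 1)
A = 37551/151 (A = 245/1 + 556/151 = 245*1 + 556*(1/151) = 245 + 556/151 = 37551/151 ≈ 248.68)
A - 61*(-904) = 37551/151 - 61*(-904) = 37551/151 + 55144 = 8364295/151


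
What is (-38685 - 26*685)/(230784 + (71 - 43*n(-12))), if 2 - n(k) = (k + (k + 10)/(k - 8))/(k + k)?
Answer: -13558800/55389677 ≈ -0.24479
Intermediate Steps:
n(k) = 2 - (k + (10 + k)/(-8 + k))/(2*k) (n(k) = 2 - (k + (k + 10)/(k - 8))/(k + k) = 2 - (k + (10 + k)/(-8 + k))/(2*k))
(-38685 - 26*685)/(230784 + (71 - 43*n(-12))) = (-38685 - 26*685)/(230784 + (71 - 43*(-10 - 25*(-12) + 3*(-12)²)/(2*(-12)*(-8 - 12)))) = (-38685 - 17810)/(230784 + (71 - 43*(-1)*(-10 + 300 + 3*144)/(2*12*(-20)))) = -56495/(230784 + (71 - 43*(-1)*(-1)*(-10 + 300 + 432)/(2*12*20))) = -56495/(230784 + (71 - 43*(-1)*(-1)*722/(2*12*20))) = -56495/(230784 + (71 - 43*361/240)) = -56495/(230784 + (71 - 15523/240)) = -56495/(230784 + 1517/240) = -56495/55389677/240 = -56495*240/55389677 = -13558800/55389677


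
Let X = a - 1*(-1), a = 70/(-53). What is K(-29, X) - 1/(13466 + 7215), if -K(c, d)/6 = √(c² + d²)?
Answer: -1/20681 - 6*√2362658/53 ≈ -174.01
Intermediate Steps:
a = -70/53 (a = 70*(-1/53) = -70/53 ≈ -1.3208)
X = -17/53 (X = -70/53 - 1*(-1) = -70/53 + 1 = -17/53 ≈ -0.32075)
K(c, d) = -6*√(c² + d²)
K(-29, X) - 1/(13466 + 7215) = -6*√((-29)² + (-17/53)²) - 1/(13466 + 7215) = -6*√(841 + 289/2809) - 1/20681 = -6*√2362658/53 - 1*1/20681 = -6*√2362658/53 - 1/20681 = -1/20681 - 6*√2362658/53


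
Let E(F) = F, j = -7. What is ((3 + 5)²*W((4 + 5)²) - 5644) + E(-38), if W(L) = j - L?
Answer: -11314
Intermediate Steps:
W(L) = -7 - L
((3 + 5)²*W((4 + 5)²) - 5644) + E(-38) = ((3 + 5)²*(-7 - (4 + 5)²) - 5644) - 38 = (8²*(-7 - 1*9²) - 5644) - 38 = (64*(-7 - 1*81) - 5644) - 38 = (64*(-7 - 81) - 5644) - 38 = (64*(-88) - 5644) - 38 = (-5632 - 5644) - 38 = -11276 - 38 = -11314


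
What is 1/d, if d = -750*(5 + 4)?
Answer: -1/6750 ≈ -0.00014815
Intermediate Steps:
d = -6750 (d = -750*9 = -375*18 = -6750)
1/d = 1/(-6750) = -1/6750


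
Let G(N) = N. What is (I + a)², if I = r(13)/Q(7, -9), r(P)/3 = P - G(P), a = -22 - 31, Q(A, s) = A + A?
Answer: 2809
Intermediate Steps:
Q(A, s) = 2*A
a = -53
r(P) = 0 (r(P) = 3*(P - P) = 3*0 = 0)
I = 0 (I = 0/((2*7)) = 0/14 = 0*(1/14) = 0)
(I + a)² = (0 - 53)² = (-53)² = 2809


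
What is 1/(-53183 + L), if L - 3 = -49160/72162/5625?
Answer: -40591125/2158636032416 ≈ -1.8804e-5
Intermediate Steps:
L = 121768459/40591125 (L = 3 - 49160/72162/5625 = 3 - 49160*1/72162*(1/5625) = 3 - 24580/36081*1/5625 = 3 - 4916/40591125 = 121768459/40591125 ≈ 2.9999)
1/(-53183 + L) = 1/(-53183 + 121768459/40591125) = 1/(-2158636032416/40591125) = -40591125/2158636032416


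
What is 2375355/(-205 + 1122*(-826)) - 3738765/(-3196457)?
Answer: -4126970953830/2963042120489 ≈ -1.3928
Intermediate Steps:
2375355/(-205 + 1122*(-826)) - 3738765/(-3196457) = 2375355/(-205 - 926772) - 3738765*(-1/3196457) = 2375355/(-926977) + 3738765/3196457 = 2375355*(-1/926977) + 3738765/3196457 = -2375355/926977 + 3738765/3196457 = -4126970953830/2963042120489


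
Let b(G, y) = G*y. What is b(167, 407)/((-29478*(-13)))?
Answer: 67969/383214 ≈ 0.17737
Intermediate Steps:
b(167, 407)/((-29478*(-13))) = (167*407)/((-29478*(-13))) = 67969/383214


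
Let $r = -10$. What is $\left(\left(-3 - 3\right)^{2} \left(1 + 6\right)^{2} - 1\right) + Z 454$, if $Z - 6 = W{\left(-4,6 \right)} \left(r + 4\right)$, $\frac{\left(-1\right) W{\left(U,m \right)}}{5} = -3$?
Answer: $-36373$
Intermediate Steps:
$W{\left(U,m \right)} = 15$ ($W{\left(U,m \right)} = \left(-5\right) \left(-3\right) = 15$)
$Z = -84$ ($Z = 6 + 15 \left(-10 + 4\right) = 6 + 15 \left(-6\right) = 6 - 90 = -84$)
$\left(\left(-3 - 3\right)^{2} \left(1 + 6\right)^{2} - 1\right) + Z 454 = \left(\left(-3 - 3\right)^{2} \left(1 + 6\right)^{2} - 1\right) - 38136 = \left(\left(-6\right)^{2} \cdot 7^{2} - 1\right) - 38136 = \left(36 \cdot 49 - 1\right) - 38136 = \left(1764 - 1\right) - 38136 = 1763 - 38136 = -36373$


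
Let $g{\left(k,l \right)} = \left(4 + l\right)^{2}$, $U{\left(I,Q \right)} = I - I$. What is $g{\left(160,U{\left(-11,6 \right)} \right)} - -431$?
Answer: $447$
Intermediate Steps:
$U{\left(I,Q \right)} = 0$
$g{\left(160,U{\left(-11,6 \right)} \right)} - -431 = \left(4 + 0\right)^{2} - -431 = 4^{2} + 431 = 16 + 431 = 447$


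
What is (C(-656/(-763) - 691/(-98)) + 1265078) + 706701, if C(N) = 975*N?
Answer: 21144933703/10682 ≈ 1.9795e+6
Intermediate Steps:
(C(-656/(-763) - 691/(-98)) + 1265078) + 706701 = (975*(-656/(-763) - 691/(-98)) + 1265078) + 706701 = (975*(-656*(-1/763) - 691*(-1/98)) + 1265078) + 706701 = (975*(656/763 + 691/98) + 1265078) + 706701 = (975*(84503/10682) + 1265078) + 706701 = (82390425/10682 + 1265078) + 706701 = 13595953621/10682 + 706701 = 21144933703/10682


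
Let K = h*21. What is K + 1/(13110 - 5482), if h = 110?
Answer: 17620681/7628 ≈ 2310.0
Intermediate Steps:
K = 2310 (K = 110*21 = 2310)
K + 1/(13110 - 5482) = 2310 + 1/(13110 - 5482) = 2310 + 1/7628 = 17620681/7628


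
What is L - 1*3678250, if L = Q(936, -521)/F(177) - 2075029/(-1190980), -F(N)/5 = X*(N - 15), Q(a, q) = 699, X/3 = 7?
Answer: -354838332871913/96469380 ≈ -3.6782e+6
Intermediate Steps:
X = 21 (X = 3*7 = 21)
F(N) = 1575 - 105*N (F(N) = -105*(N - 15) = -105*(-15 + N) = -5*(-315 + 21*N) = 1575 - 105*N)
L = 164113087/96469380 (L = 699/(1575 - 105*177) - 2075029/(-1190980) = 699/(1575 - 18585) - 2075029*(-1/1190980) = 699/(-17010) + 2075029/1190980 = 699*(-1/17010) + 2075029/1190980 = -233/5670 + 2075029/1190980 = 164113087/96469380 ≈ 1.7012)
L - 1*3678250 = 164113087/96469380 - 1*3678250 = 164113087/96469380 - 3678250 = -354838332871913/96469380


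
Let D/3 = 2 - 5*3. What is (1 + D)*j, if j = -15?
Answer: 570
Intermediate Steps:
D = -39 (D = 3*(2 - 5*3) = 3*(2 - 15) = 3*(-13) = -39)
(1 + D)*j = (1 - 39)*(-15) = -38*(-15) = 570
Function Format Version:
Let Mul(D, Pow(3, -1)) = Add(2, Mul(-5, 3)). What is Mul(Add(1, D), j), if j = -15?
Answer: 570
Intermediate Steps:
D = -39 (D = Mul(3, Add(2, Mul(-5, 3))) = Mul(3, Add(2, -15)) = Mul(3, -13) = -39)
Mul(Add(1, D), j) = Mul(Add(1, -39), -15) = Mul(-38, -15) = 570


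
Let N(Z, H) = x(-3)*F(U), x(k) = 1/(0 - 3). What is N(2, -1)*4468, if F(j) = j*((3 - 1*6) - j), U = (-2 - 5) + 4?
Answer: 0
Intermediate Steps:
U = -3 (U = -7 + 4 = -3)
x(k) = -⅓ (x(k) = 1/(-3) = -⅓)
F(j) = j*(-3 - j) (F(j) = j*((3 - 6) - j) = j*(-3 - j))
N(Z, H) = 0 (N(Z, H) = -(-1)*(-3)*(3 - 3)/3 = -(-1)*(-3)*0/3 = -⅓*0 = 0)
N(2, -1)*4468 = 0*4468 = 0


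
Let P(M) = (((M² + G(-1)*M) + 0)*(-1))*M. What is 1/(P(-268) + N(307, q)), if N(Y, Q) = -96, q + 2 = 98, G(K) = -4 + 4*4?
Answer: 1/18386848 ≈ 5.4387e-8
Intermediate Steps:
G(K) = 12 (G(K) = -4 + 16 = 12)
q = 96 (q = -2 + 98 = 96)
P(M) = M*(-M² - 12*M) (P(M) = (((M² + 12*M) + 0)*(-1))*M = ((M² + 12*M)*(-1))*M = (-M² - 12*M)*M = M*(-M² - 12*M))
1/(P(-268) + N(307, q)) = 1/((-268)²*(-12 - 1*(-268)) - 96) = 1/(71824*(-12 + 268) - 96) = 1/(71824*256 - 96) = 1/(18386944 - 96) = 1/18386848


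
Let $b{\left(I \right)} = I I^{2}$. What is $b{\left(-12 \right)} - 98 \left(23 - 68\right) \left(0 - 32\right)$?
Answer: $-142848$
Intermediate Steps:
$b{\left(I \right)} = I^{3}$
$b{\left(-12 \right)} - 98 \left(23 - 68\right) \left(0 - 32\right) = \left(-12\right)^{3} - 98 \left(23 - 68\right) \left(0 - 32\right) = -1728 - 98 \left(\left(-45\right) \left(-32\right)\right) = -1728 - 141120 = -142848$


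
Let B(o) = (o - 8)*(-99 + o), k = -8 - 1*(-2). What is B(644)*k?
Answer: -2079720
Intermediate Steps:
k = -6 (k = -8 + 2 = -6)
B(o) = (-99 + o)*(-8 + o) (B(o) = (-8 + o)*(-99 + o) = (-99 + o)*(-8 + o))
B(644)*k = (792 + 644**2 - 107*644)*(-6) = (792 + 414736 - 68908)*(-6) = 346620*(-6) = -2079720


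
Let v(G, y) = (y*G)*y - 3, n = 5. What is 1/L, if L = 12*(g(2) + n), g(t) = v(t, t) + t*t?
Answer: 1/168 ≈ 0.0059524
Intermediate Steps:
v(G, y) = -3 + G*y² (v(G, y) = (G*y)*y - 3 = G*y² - 3 = -3 + G*y²)
g(t) = -3 + t² + t³ (g(t) = (-3 + t*t²) + t*t = (-3 + t³) + t² = -3 + t² + t³)
L = 168 (L = 12*((-3 + 2² + 2³) + 5) = 12*((-3 + 4 + 8) + 5) = 12*(9 + 5) = 12*14 = 168)
1/L = 1/168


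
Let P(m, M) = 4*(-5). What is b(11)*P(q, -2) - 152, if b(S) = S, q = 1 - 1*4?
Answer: -372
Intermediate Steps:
q = -3 (q = 1 - 4 = -3)
P(m, M) = -20
b(11)*P(q, -2) - 152 = 11*(-20) - 152 = -220 - 152 = -372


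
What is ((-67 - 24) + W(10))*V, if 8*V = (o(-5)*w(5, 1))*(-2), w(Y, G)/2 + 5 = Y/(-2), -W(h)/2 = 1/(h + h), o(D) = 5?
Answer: -13665/8 ≈ -1708.1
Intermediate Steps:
W(h) = -1/h (W(h) = -2/(h + h) = -2*1/(2*h) = -1/h)
w(Y, G) = -10 - Y (w(Y, G) = -10 + 2*(Y/(-2)) = -10 + 2*(Y*(-½)) = -10 + 2*(-Y/2) = -10 - Y)
V = 75/4 (V = ((5*(-10 - 1*5))*(-2))/8 = ((5*(-10 - 5))*(-2))/8 = ((5*(-15))*(-2))/8 = (-75*(-2))/8 = (⅛)*150 = 75/4 ≈ 18.750)
((-67 - 24) + W(10))*V = ((-67 - 24) - 1/10)*(75/4) = (-91 - 1*⅒)*(75/4) = (-91 - ⅒)*(75/4) = -911/10*75/4 = -13665/8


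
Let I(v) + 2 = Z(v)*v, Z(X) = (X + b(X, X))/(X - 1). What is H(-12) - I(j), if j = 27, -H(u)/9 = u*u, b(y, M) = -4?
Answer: -34265/26 ≈ -1317.9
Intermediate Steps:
H(u) = -9*u² (H(u) = -9*u*u = -9*u²)
Z(X) = (-4 + X)/(-1 + X) (Z(X) = (X - 4)/(X - 1) = (-4 + X)/(-1 + X))
I(v) = -2 + v*(-4 + v)/(-1 + v) (I(v) = -2 + ((-4 + v)/(-1 + v))*v = -2 + v*(-4 + v)/(-1 + v))
H(-12) - I(j) = -9*(-12)² - (2 + 27² - 6*27)/(-1 + 27) = -9*144 - (2 + 729 - 162)/26 = -1296 - 569/26 = -34265/26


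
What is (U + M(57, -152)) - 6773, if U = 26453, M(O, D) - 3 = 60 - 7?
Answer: 19736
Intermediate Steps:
M(O, D) = 56 (M(O, D) = 3 + (60 - 7) = 3 + 53 = 56)
(U + M(57, -152)) - 6773 = (26453 + 56) - 6773 = 26509 - 6773 = 19736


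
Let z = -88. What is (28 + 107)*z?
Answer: -11880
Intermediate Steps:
(28 + 107)*z = (28 + 107)*(-88) = 135*(-88) = -11880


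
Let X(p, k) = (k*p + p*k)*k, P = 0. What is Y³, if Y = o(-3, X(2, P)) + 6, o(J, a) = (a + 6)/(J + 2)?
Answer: 0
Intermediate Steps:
X(p, k) = 2*p*k² (X(p, k) = (k*p + k*p)*k = (2*k*p)*k = 2*p*k²)
o(J, a) = (6 + a)/(2 + J)
Y = 0 (Y = (6 + 2*2*0²)/(2 - 3) + 6 = (6 + 2*2*0)/(-1) + 6 = -(6 + 0) + 6 = -1*6 + 6 = -6 + 6 = 0)
Y³ = 0³ = 0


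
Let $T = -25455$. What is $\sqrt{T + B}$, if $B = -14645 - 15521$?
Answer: $i \sqrt{55621} \approx 235.84 i$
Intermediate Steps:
$B = -30166$ ($B = -14645 - 15521 = -30166$)
$\sqrt{T + B} = \sqrt{-25455 - 30166} = \sqrt{-55621} = i \sqrt{55621}$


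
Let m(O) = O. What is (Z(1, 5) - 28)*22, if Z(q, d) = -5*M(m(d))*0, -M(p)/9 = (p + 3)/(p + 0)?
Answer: -616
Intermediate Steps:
M(p) = -9*(3 + p)/p (M(p) = -9*(p + 3)/(p + 0) = -9*(3 + p)/p)
Z(q, d) = 0 (Z(q, d) = -5*(-9 - 27/d)*0 = (45 + 135/d)*0 = 0)
(Z(1, 5) - 28)*22 = (0 - 28)*22 = -28*22 = -616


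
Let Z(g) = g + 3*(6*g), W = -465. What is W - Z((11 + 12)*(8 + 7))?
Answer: -7020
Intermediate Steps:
Z(g) = 19*g (Z(g) = g + 18*g = 19*g)
W - Z((11 + 12)*(8 + 7)) = -465 - 19*(11 + 12)*(8 + 7) = -465 - 19*23*15 = -465 - 19*345 = -465 - 1*6555 = -465 - 6555 = -7020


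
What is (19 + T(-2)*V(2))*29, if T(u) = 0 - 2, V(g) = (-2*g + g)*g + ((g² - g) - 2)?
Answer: 783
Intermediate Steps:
V(g) = -2 - g (V(g) = (-g)*g + (-2 + g² - g) = -g² + (-2 + g² - g) = -2 - g)
T(u) = -2
(19 + T(-2)*V(2))*29 = (19 - 2*(-2 - 1*2))*29 = (19 - 2*(-2 - 2))*29 = (19 - 2*(-4))*29 = (19 + 8)*29 = 27*29 = 783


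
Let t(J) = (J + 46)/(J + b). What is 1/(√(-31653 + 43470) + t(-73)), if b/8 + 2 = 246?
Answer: 5637/4635731552 + 3530641*√1313/13907194656 ≈ 0.0092003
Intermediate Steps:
b = 1952 (b = -16 + 8*246 = -16 + 1968 = 1952)
t(J) = (46 + J)/(1952 + J) (t(J) = (J + 46)/(J + 1952) = (46 + J)/(1952 + J))
1/(√(-31653 + 43470) + t(-73)) = 1/(√(-31653 + 43470) + (46 - 73)/(1952 - 73)) = 1/(√11817 - 27/1879) = 1/(3*√1313 + (1/1879)*(-27)) = 1/(3*√1313 - 27/1879) = 1/(-27/1879 + 3*√1313)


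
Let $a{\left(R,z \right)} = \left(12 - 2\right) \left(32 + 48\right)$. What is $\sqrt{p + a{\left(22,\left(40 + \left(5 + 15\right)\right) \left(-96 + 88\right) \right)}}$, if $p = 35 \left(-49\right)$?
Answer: $i \sqrt{915} \approx 30.249 i$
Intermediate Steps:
$p = -1715$
$a{\left(R,z \right)} = 800$ ($a{\left(R,z \right)} = 10 \cdot 80 = 800$)
$\sqrt{p + a{\left(22,\left(40 + \left(5 + 15\right)\right) \left(-96 + 88\right) \right)}} = \sqrt{-1715 + 800} = \sqrt{-915} = i \sqrt{915}$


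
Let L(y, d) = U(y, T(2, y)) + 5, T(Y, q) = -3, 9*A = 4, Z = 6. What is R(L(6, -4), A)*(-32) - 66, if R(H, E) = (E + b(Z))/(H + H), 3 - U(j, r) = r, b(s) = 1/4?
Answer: -6634/99 ≈ -67.010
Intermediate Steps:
A = 4/9 (A = (⅑)*4 = 4/9 ≈ 0.44444)
b(s) = ¼
U(j, r) = 3 - r
L(y, d) = 11 (L(y, d) = (3 - 1*(-3)) + 5 = (3 + 3) + 5 = 6 + 5 = 11)
R(H, E) = (¼ + E)/(2*H) (R(H, E) = (E + ¼)/(H + H) = (¼ + E)/((2*H)) = (¼ + E)*(1/(2*H)) = (¼ + E)/(2*H))
R(L(6, -4), A)*(-32) - 66 = ((⅛)*(1 + 4*(4/9))/11)*(-32) - 66 = ((⅛)*(1/11)*(1 + 16/9))*(-32) - 66 = ((⅛)*(1/11)*(25/9))*(-32) - 66 = (25/792)*(-32) - 66 = -100/99 - 66 = -6634/99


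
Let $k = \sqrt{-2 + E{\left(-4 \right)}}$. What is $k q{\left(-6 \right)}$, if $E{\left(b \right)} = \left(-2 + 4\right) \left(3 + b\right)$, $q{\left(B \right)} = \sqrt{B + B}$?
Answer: $- 4 \sqrt{3} \approx -6.9282$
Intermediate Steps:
$q{\left(B \right)} = \sqrt{2} \sqrt{B}$ ($q{\left(B \right)} = \sqrt{2 B} = \sqrt{2} \sqrt{B}$)
$E{\left(b \right)} = 6 + 2 b$ ($E{\left(b \right)} = 2 \left(3 + b\right) = 6 + 2 b$)
$k = 2 i$ ($k = \sqrt{-2 + \left(6 + 2 \left(-4\right)\right)} = \sqrt{-2 + \left(6 - 8\right)} = \sqrt{-2 - 2} = \sqrt{-4} = 2 i \approx 2.0 i$)
$k q{\left(-6 \right)} = 2 i \sqrt{2} \sqrt{-6} = 2 i \sqrt{2} i \sqrt{6} = 2 i 2 i \sqrt{3} = - 4 \sqrt{3}$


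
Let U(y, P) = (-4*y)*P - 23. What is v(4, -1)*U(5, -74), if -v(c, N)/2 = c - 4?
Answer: 0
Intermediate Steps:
U(y, P) = -23 - 4*P*y (U(y, P) = -4*P*y - 23 = -23 - 4*P*y)
v(c, N) = 8 - 2*c (v(c, N) = -2*(c - 4) = -2*(-4 + c) = 8 - 2*c)
v(4, -1)*U(5, -74) = (8 - 2*4)*(-23 - 4*(-74)*5) = (8 - 8)*(-23 + 1480) = 0*1457 = 0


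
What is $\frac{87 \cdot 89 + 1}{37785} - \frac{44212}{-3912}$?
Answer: $\frac{4295063}{373270} \approx 11.507$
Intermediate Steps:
$\frac{87 \cdot 89 + 1}{37785} - \frac{44212}{-3912} = \left(7743 + 1\right) \frac{1}{37785} - - \frac{11053}{978} = 7744 \cdot \frac{1}{37785} + \frac{11053}{978} = \frac{704}{3435} + \frac{11053}{978} = \frac{4295063}{373270}$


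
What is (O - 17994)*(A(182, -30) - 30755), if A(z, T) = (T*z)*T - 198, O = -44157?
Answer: -8256573897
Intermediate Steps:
A(z, T) = -198 + z*T² (A(z, T) = z*T² - 198 = -198 + z*T²)
(O - 17994)*(A(182, -30) - 30755) = (-44157 - 17994)*((-198 + 182*(-30)²) - 30755) = -62151*((-198 + 182*900) - 30755) = -62151*((-198 + 163800) - 30755) = -62151*(163602 - 30755) = -62151*132847 = -8256573897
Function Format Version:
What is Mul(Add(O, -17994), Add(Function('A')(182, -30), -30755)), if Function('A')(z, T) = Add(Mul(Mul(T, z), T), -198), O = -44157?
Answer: -8256573897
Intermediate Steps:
Function('A')(z, T) = Add(-198, Mul(z, Pow(T, 2))) (Function('A')(z, T) = Add(Mul(z, Pow(T, 2)), -198) = Add(-198, Mul(z, Pow(T, 2))))
Mul(Add(O, -17994), Add(Function('A')(182, -30), -30755)) = Mul(Add(-44157, -17994), Add(Add(-198, Mul(182, Pow(-30, 2))), -30755)) = Mul(-62151, Add(Add(-198, Mul(182, 900)), -30755)) = Mul(-62151, Add(Add(-198, 163800), -30755)) = Mul(-62151, Add(163602, -30755)) = Mul(-62151, 132847) = -8256573897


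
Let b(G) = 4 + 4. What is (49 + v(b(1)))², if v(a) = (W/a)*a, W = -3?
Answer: 2116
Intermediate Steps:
b(G) = 8
v(a) = -3 (v(a) = (-3/a)*a = -3)
(49 + v(b(1)))² = (49 - 3)² = 46² = 2116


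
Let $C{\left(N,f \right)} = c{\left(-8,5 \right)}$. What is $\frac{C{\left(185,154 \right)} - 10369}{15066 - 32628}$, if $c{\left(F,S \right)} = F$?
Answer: $\frac{3459}{5854} \approx 0.59088$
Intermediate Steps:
$C{\left(N,f \right)} = -8$
$\frac{C{\left(185,154 \right)} - 10369}{15066 - 32628} = \frac{-8 - 10369}{15066 - 32628} = - \frac{10377}{-17562} = \left(-10377\right) \left(- \frac{1}{17562}\right) = \frac{3459}{5854}$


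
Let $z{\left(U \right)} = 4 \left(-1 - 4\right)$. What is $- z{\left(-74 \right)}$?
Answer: $20$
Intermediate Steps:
$z{\left(U \right)} = -20$ ($z{\left(U \right)} = 4 \left(-5\right) = -20$)
$- z{\left(-74 \right)} = \left(-1\right) \left(-20\right) = 20$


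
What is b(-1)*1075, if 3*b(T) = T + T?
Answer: -2150/3 ≈ -716.67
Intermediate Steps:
b(T) = 2*T/3 (b(T) = (T + T)/3 = (2*T)/3 = 2*T/3)
b(-1)*1075 = ((2/3)*(-1))*1075 = -2/3*1075 = -2150/3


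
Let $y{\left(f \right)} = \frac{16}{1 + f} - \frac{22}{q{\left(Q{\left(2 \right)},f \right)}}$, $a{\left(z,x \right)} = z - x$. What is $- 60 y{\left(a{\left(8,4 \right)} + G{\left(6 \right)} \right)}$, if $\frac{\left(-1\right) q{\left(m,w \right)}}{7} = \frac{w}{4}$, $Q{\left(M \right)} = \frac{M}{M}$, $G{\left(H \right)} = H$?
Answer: $- \frac{12528}{77} \approx -162.7$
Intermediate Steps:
$Q{\left(M \right)} = 1$
$q{\left(m,w \right)} = - \frac{7 w}{4}$ ($q{\left(m,w \right)} = - 7 \frac{w}{4} = - \frac{7 w}{4}$)
$y{\left(f \right)} = \frac{16}{1 + f} + \frac{88}{7 f}$ ($y{\left(f \right)} = \frac{16}{1 + f} - \frac{22}{\left(- \frac{7}{4}\right) f} = \frac{16}{1 + f} - 22 \left(- \frac{4}{7 f}\right) = \frac{16}{1 + f} + \frac{88}{7 f}$)
$- 60 y{\left(a{\left(8,4 \right)} + G{\left(6 \right)} \right)} = - 60 \frac{8 \left(11 + 25 \left(\left(8 - 4\right) + 6\right)\right)}{7 \left(\left(8 - 4\right) + 6\right) \left(1 + \left(\left(8 - 4\right) + 6\right)\right)} = - 60 \frac{8 \left(11 + 25 \left(4 + 6\right)\right)}{7 \left(4 + 6\right) \left(1 + \left(4 + 6\right)\right)} = - 60 \frac{8 \left(11 + 25 \cdot 10\right)}{7 \cdot 10 \left(1 + 10\right)} = - 60 \cdot \frac{8}{7} \cdot \frac{1}{10} \cdot \frac{1}{11} \left(11 + 250\right) = - 60 \cdot \frac{8}{7} \cdot \frac{1}{10} \cdot \frac{1}{11} \cdot 261 = \left(-60\right) \frac{1044}{385} = - \frac{12528}{77}$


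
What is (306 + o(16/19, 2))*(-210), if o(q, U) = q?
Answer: -1224300/19 ≈ -64437.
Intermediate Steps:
(306 + o(16/19, 2))*(-210) = (306 + 16/19)*(-210) = (5830/19)*(-210) = -1224300/19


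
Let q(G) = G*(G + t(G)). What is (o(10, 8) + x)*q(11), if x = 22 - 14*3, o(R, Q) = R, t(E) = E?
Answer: -2420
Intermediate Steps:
q(G) = 2*G² (q(G) = G*(G + G) = G*(2*G) = 2*G²)
x = -20 (x = 22 - 42 = -20)
(o(10, 8) + x)*q(11) = (10 - 20)*(2*11²) = -20*121 = -10*242 = -2420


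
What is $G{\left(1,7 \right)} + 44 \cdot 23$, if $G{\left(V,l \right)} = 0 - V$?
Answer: $1011$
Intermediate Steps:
$G{\left(V,l \right)} = - V$
$G{\left(1,7 \right)} + 44 \cdot 23 = \left(-1\right) 1 + 44 \cdot 23 = -1 + 1012 = 1011$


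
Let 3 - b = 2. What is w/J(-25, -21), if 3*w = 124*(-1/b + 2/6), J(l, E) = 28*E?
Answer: 62/1323 ≈ 0.046863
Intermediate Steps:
b = 1 (b = 3 - 1*2 = 3 - 2 = 1)
w = -248/9 (w = (124*(-1/1 + 2/6))/3 = (124*(-1*1 + 2*(1/6)))/3 = (124*(-1 + 1/3))/3 = (124*(-2/3))/3 = (1/3)*(-248/3) = -248/9 ≈ -27.556)
w/J(-25, -21) = -248/(9*(28*(-21))) = -248/9/(-588) = -248/9*(-1/588) = 62/1323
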